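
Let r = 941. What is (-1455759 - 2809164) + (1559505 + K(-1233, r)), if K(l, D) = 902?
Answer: -2704516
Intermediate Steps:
(-1455759 - 2809164) + (1559505 + K(-1233, r)) = (-1455759 - 2809164) + (1559505 + 902) = -4264923 + 1560407 = -2704516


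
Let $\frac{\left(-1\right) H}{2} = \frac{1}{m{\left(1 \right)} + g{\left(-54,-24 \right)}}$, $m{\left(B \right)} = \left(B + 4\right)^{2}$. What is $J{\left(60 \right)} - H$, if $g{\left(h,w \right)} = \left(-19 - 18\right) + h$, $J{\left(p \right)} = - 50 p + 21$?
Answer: $- \frac{98308}{33} \approx -2979.0$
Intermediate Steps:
$J{\left(p \right)} = 21 - 50 p$
$m{\left(B \right)} = \left(4 + B\right)^{2}$
$g{\left(h,w \right)} = -37 + h$
$H = \frac{1}{33}$ ($H = - \frac{2}{\left(4 + 1\right)^{2} - 91} = - \frac{2}{5^{2} - 91} = - \frac{2}{25 - 91} = - \frac{2}{-66} = \left(-2\right) \left(- \frac{1}{66}\right) = \frac{1}{33} \approx 0.030303$)
$J{\left(60 \right)} - H = \left(21 - 3000\right) - \frac{1}{33} = -2979 - \frac{1}{33} = - \frac{98308}{33}$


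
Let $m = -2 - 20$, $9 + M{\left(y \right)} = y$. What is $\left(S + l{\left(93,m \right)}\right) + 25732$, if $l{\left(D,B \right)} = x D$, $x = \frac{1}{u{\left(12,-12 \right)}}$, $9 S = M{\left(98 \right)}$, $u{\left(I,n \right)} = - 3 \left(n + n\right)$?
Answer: $\frac{1853509}{72} \approx 25743.0$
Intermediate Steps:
$M{\left(y \right)} = -9 + y$
$u{\left(I,n \right)} = - 6 n$ ($u{\left(I,n \right)} = - 3 \cdot 2 n = - 6 n$)
$m = -22$ ($m = -2 - 20 = -22$)
$S = \frac{89}{9}$ ($S = \frac{-9 + 98}{9} = \frac{1}{9} \cdot 89 = \frac{89}{9} \approx 9.8889$)
$x = \frac{1}{72}$ ($x = \frac{1}{\left(-6\right) \left(-12\right)} = \frac{1}{72} \approx 0.013889$)
$l{\left(D,B \right)} = \frac{D}{72}$
$\left(S + l{\left(93,m \right)}\right) + 25732 = \left(\frac{89}{9} + \frac{1}{72} \cdot 93\right) + 25732 = \left(\frac{89}{9} + \frac{31}{24}\right) + 25732 = \frac{805}{72} + 25732 = \frac{1853509}{72}$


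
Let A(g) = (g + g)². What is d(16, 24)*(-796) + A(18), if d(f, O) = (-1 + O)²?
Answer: -419788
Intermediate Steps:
A(g) = 4*g² (A(g) = (2*g)² = 4*g²)
d(16, 24)*(-796) + A(18) = (-1 + 24)²*(-796) + 4*18² = 23²*(-796) + 4*324 = 529*(-796) + 1296 = -421084 + 1296 = -419788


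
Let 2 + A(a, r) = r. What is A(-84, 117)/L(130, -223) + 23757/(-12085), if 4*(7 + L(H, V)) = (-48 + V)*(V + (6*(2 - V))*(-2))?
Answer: -3762495877/1914517785 ≈ -1.9652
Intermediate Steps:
A(a, r) = -2 + r
L(H, V) = -7 + (-48 + V)*(-24 + 13*V)/4 (L(H, V) = -7 + ((-48 + V)*(V + (6*(2 - V))*(-2)))/4 = -7 + ((-48 + V)*(V + (12 - 6*V)*(-2)))/4 = -7 + ((-48 + V)*(V + (-24 + 12*V)))/4 = -7 + ((-48 + V)*(-24 + 13*V))/4 = -7 + (-48 + V)*(-24 + 13*V)/4)
A(-84, 117)/L(130, -223) + 23757/(-12085) = (-2 + 117)/(281 - 162*(-223) + (13/4)*(-223)²) + 23757/(-12085) = 115/(281 + 36126 + (13/4)*49729) + 23757*(-1/12085) = 115/(281 + 36126 + 646477/4) - 23757/12085 = 115/(792105/4) - 23757/12085 = 115*(4/792105) - 23757/12085 = 92/158421 - 23757/12085 = -3762495877/1914517785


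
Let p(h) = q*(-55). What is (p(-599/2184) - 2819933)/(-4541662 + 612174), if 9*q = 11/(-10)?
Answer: 50758673/70730784 ≈ 0.71763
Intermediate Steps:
q = -11/90 (q = (11/(-10))/9 = (11*(-⅒))/9 = (⅑)*(-11/10) = -11/90 ≈ -0.12222)
p(h) = 121/18 (p(h) = -11/90*(-55) = 121/18)
(p(-599/2184) - 2819933)/(-4541662 + 612174) = (121/18 - 2819933)/(-4541662 + 612174) = -50758673/18/(-3929488) = -50758673/18*(-1/3929488) = 50758673/70730784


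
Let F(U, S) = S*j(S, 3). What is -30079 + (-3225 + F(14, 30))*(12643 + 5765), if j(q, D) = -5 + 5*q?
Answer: 20678921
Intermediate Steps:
F(U, S) = S*(-5 + 5*S)
-30079 + (-3225 + F(14, 30))*(12643 + 5765) = -30079 + (-3225 + 5*30*(-1 + 30))*(12643 + 5765) = -30079 + (-3225 + 5*30*29)*18408 = -30079 + (-3225 + 4350)*18408 = -30079 + 1125*18408 = -30079 + 20709000 = 20678921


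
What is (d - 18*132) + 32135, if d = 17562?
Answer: 47321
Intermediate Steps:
(d - 18*132) + 32135 = (17562 - 18*132) + 32135 = (17562 - 2376) + 32135 = 15186 + 32135 = 47321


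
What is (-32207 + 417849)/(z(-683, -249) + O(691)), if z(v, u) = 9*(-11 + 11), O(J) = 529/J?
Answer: 266478622/529 ≈ 5.0374e+5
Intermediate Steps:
z(v, u) = 0 (z(v, u) = 9*0 = 0)
(-32207 + 417849)/(z(-683, -249) + O(691)) = (-32207 + 417849)/(0 + 529/691) = 385642/(0 + 529*(1/691)) = 385642/(0 + 529/691) = 385642/(529/691) = 385642*(691/529) = 266478622/529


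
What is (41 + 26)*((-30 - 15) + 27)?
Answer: -1206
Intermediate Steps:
(41 + 26)*((-30 - 15) + 27) = 67*(-45 + 27) = 67*(-18) = -1206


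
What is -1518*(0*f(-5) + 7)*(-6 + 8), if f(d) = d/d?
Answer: -21252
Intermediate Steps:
f(d) = 1
-1518*(0*f(-5) + 7)*(-6 + 8) = -1518*(0*1 + 7)*(-6 + 8) = -1518*(0 + 7)*2 = -10626*2 = -1518*14 = -21252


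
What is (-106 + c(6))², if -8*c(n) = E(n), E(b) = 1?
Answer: 720801/64 ≈ 11263.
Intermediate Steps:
c(n) = -⅛ (c(n) = -⅛*1 = -⅛)
(-106 + c(6))² = (-106 - ⅛)² = (-849/8)² = 720801/64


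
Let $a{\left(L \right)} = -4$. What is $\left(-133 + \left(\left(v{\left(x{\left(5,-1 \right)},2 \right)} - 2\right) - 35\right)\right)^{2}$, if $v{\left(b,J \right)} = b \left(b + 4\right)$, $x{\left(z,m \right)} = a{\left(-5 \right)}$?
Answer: $28900$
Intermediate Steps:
$x{\left(z,m \right)} = -4$
$v{\left(b,J \right)} = b \left(4 + b\right)$
$\left(-133 + \left(\left(v{\left(x{\left(5,-1 \right)},2 \right)} - 2\right) - 35\right)\right)^{2} = \left(-133 - \left(37 + 4 \left(4 - 4\right)\right)\right)^{2} = \left(-133 - 37\right)^{2} = \left(-170\right)^{2} = 28900$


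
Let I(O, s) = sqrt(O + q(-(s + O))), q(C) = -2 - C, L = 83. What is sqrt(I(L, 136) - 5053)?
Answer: sqrt(-5053 + 10*sqrt(3)) ≈ 70.963*I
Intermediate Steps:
I(O, s) = sqrt(-2 + s + 2*O) (I(O, s) = sqrt(O + (-2 - (-1)*(s + O))) = sqrt(O + (-2 - (-1)*(O + s))) = sqrt(O + (-2 - (-O - s))) = sqrt(O + (-2 + (O + s))) = sqrt(O + (-2 + O + s)) = sqrt(-2 + s + 2*O))
sqrt(I(L, 136) - 5053) = sqrt(sqrt(-2 + 136 + 2*83) - 5053) = sqrt(sqrt(-2 + 136 + 166) - 5053) = sqrt(sqrt(300) - 5053) = sqrt(10*sqrt(3) - 5053) = sqrt(-5053 + 10*sqrt(3))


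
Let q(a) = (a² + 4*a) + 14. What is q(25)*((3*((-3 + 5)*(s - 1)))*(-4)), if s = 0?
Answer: 17736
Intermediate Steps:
q(a) = 14 + a² + 4*a
q(25)*((3*((-3 + 5)*(s - 1)))*(-4)) = (14 + 25² + 4*25)*((3*((-3 + 5)*(0 - 1)))*(-4)) = (14 + 625 + 100)*((3*(2*(-1)))*(-4)) = 739*((3*(-2))*(-4)) = 739*(-6*(-4)) = 739*24 = 17736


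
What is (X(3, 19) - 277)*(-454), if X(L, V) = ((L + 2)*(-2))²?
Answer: 80358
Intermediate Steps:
X(L, V) = (-4 - 2*L)² (X(L, V) = ((2 + L)*(-2))² = (-4 - 2*L)²)
(X(3, 19) - 277)*(-454) = (4*(2 + 3)² - 277)*(-454) = (4*5² - 277)*(-454) = (4*25 - 277)*(-454) = (100 - 277)*(-454) = -177*(-454) = 80358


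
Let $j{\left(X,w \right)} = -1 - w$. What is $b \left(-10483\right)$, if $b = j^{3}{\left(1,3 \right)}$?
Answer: $670912$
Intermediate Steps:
$b = -64$ ($b = \left(-1 - 3\right)^{3} = \left(-4\right)^{3} = -64$)
$b \left(-10483\right) = \left(-64\right) \left(-10483\right) = 670912$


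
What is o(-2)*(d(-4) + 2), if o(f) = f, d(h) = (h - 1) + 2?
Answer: 2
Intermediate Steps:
d(h) = 1 + h (d(h) = (-1 + h) + 2 = 1 + h)
o(-2)*(d(-4) + 2) = -2*((1 - 4) + 2) = -2*(-3 + 2) = -2*(-1) = 2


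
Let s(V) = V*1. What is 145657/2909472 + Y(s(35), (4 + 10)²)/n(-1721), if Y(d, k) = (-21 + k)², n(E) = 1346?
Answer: 44649317161/1958074656 ≈ 22.803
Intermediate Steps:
s(V) = V
145657/2909472 + Y(s(35), (4 + 10)²)/n(-1721) = 145657/2909472 + (-21 + (4 + 10)²)²/1346 = 145657*(1/2909472) + (-21 + 14²)²*(1/1346) = 145657/2909472 + (-21 + 196)²*(1/1346) = 145657/2909472 + 175²*(1/1346) = 145657/2909472 + 30625*(1/1346) = 145657/2909472 + 30625/1346 = 44649317161/1958074656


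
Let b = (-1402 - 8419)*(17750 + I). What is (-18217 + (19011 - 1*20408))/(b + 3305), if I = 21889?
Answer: 9807/194645657 ≈ 5.0384e-5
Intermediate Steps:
b = -389294619 (b = (-1402 - 8419)*(17750 + 21889) = -9821*39639 = -389294619)
(-18217 + (19011 - 1*20408))/(b + 3305) = (-18217 + (19011 - 1*20408))/(-389294619 + 3305) = (-18217 + (19011 - 20408))/(-389291314) = (-18217 - 1397)*(-1/389291314) = -19614*(-1/389291314) = 9807/194645657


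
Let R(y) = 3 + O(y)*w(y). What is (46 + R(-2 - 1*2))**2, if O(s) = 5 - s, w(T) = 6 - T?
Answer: 19321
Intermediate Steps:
R(y) = 3 + (5 - y)*(6 - y)
(46 + R(-2 - 1*2))**2 = (46 + (3 + (-6 + (-2 - 1*2))*(-5 + (-2 - 1*2))))**2 = (46 + (3 + (-6 + (-2 - 2))*(-5 + (-2 - 2))))**2 = (46 + (3 + (-6 - 4)*(-5 - 4)))**2 = (46 + (3 - 10*(-9)))**2 = (46 + (3 + 90))**2 = (46 + 93)**2 = 139**2 = 19321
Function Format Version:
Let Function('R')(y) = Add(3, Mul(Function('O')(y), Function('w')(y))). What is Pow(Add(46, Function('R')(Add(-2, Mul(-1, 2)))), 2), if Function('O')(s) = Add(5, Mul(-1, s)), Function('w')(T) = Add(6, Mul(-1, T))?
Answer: 19321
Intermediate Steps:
Function('R')(y) = Add(3, Mul(Add(5, Mul(-1, y)), Add(6, Mul(-1, y))))
Pow(Add(46, Function('R')(Add(-2, Mul(-1, 2)))), 2) = Pow(Add(46, Add(3, Mul(Add(-6, Add(-2, Mul(-1, 2))), Add(-5, Add(-2, Mul(-1, 2)))))), 2) = Pow(Add(46, Add(3, Mul(Add(-6, Add(-2, -2)), Add(-5, Add(-2, -2))))), 2) = Pow(Add(46, Add(3, Mul(Add(-6, -4), Add(-5, -4)))), 2) = Pow(Add(46, Add(3, Mul(-10, -9))), 2) = Pow(Add(46, Add(3, 90)), 2) = Pow(Add(46, 93), 2) = Pow(139, 2) = 19321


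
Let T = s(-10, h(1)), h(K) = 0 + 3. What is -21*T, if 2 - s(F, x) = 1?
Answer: -21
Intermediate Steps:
h(K) = 3
s(F, x) = 1 (s(F, x) = 2 - 1*1 = 2 - 1 = 1)
T = 1
-21*T = -21*1 = -21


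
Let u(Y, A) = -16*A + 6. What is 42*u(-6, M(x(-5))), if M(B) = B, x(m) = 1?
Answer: -420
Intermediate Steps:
u(Y, A) = 6 - 16*A
42*u(-6, M(x(-5))) = 42*(6 - 16*1) = 42*(6 - 16) = 42*(-10) = -420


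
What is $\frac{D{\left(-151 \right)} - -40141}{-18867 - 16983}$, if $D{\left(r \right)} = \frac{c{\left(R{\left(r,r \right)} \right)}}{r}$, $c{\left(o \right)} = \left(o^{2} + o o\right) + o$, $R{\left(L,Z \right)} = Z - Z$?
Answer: $- \frac{40141}{35850} \approx -1.1197$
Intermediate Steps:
$R{\left(L,Z \right)} = 0$
$c{\left(o \right)} = o + 2 o^{2}$ ($c{\left(o \right)} = \left(o^{2} + o^{2}\right) + o = 2 o^{2} + o = o + 2 o^{2}$)
$D{\left(r \right)} = 0$ ($D{\left(r \right)} = \frac{0 \left(1 + 2 \cdot 0\right)}{r} = \frac{0 \left(1 + 0\right)}{r} = \frac{0 \cdot 1}{r} = \frac{0}{r} = 0$)
$\frac{D{\left(-151 \right)} - -40141}{-18867 - 16983} = \frac{0 - -40141}{-18867 - 16983} = \frac{0 + 40141}{-35850} = 40141 \left(- \frac{1}{35850}\right) = - \frac{40141}{35850}$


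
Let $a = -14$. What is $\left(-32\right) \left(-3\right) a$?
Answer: $-1344$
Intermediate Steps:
$\left(-32\right) \left(-3\right) a = \left(-32\right) \left(-3\right) \left(-14\right) = 96 \left(-14\right) = -1344$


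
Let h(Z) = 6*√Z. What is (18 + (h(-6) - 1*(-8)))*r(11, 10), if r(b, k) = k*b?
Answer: 2860 + 660*I*√6 ≈ 2860.0 + 1616.7*I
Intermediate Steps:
r(b, k) = b*k
(18 + (h(-6) - 1*(-8)))*r(11, 10) = (18 + (6*√(-6) - 1*(-8)))*(11*10) = (18 + (6*(I*√6) + 8))*110 = (18 + (6*I*√6 + 8))*110 = (18 + (8 + 6*I*√6))*110 = (26 + 6*I*√6)*110 = 2860 + 660*I*√6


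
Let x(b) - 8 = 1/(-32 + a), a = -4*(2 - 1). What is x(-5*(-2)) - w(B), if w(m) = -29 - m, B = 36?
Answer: 2627/36 ≈ 72.972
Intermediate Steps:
a = -4 (a = -4*1 = -4)
x(b) = 287/36 (x(b) = 8 + 1/(-32 - 4) = 8 + 1/(-36) = 8 - 1/36 = 287/36)
x(-5*(-2)) - w(B) = 287/36 - (-29 - 1*36) = 287/36 - (-29 - 36) = 287/36 - 1*(-65) = 287/36 + 65 = 2627/36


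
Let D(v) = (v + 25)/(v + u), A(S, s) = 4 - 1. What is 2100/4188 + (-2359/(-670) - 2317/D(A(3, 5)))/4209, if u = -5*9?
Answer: 653502353/492095235 ≈ 1.3280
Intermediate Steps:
u = -45
A(S, s) = 3
D(v) = (25 + v)/(-45 + v) (D(v) = (v + 25)/(v - 45) = (25 + v)/(-45 + v))
2100/4188 + (-2359/(-670) - 2317/D(A(3, 5)))/4209 = 2100/4188 + (-2359/(-670) - 2317*(-45 + 3)/(25 + 3))/4209 = 2100*(1/4188) + (-2359*(-1/670) - 2317/(28/(-42)))*(1/4209) = 175/349 + (2359/670 - 2317/((-1/42*28)))*(1/4209) = 175/349 + (2359/670 - 2317/(-⅔))*(1/4209) = 175/349 + (2359/670 - 2317*(-3/2))*(1/4209) = 175/349 + (2359/670 + 6951/2)*(1/4209) = 175/349 + (1165472/335)*(1/4209) = 175/349 + 1165472/1410015 = 653502353/492095235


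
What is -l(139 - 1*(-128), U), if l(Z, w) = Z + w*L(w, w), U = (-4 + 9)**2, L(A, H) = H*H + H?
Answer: -16517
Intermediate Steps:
L(A, H) = H + H**2 (L(A, H) = H**2 + H = H + H**2)
U = 25 (U = 5**2 = 25)
l(Z, w) = Z + w**2*(1 + w) (l(Z, w) = Z + w*(w*(1 + w)) = Z + w**2*(1 + w))
-l(139 - 1*(-128), U) = -((139 - 1*(-128)) + 25**2*(1 + 25)) = -((139 + 128) + 625*26) = -(267 + 16250) = -1*16517 = -16517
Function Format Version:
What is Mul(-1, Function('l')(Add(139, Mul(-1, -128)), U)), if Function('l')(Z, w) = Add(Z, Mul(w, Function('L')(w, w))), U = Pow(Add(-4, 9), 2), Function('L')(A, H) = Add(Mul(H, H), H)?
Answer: -16517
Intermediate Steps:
Function('L')(A, H) = Add(H, Pow(H, 2)) (Function('L')(A, H) = Add(Pow(H, 2), H) = Add(H, Pow(H, 2)))
U = 25 (U = Pow(5, 2) = 25)
Function('l')(Z, w) = Add(Z, Mul(Pow(w, 2), Add(1, w))) (Function('l')(Z, w) = Add(Z, Mul(w, Mul(w, Add(1, w)))) = Add(Z, Mul(Pow(w, 2), Add(1, w))))
Mul(-1, Function('l')(Add(139, Mul(-1, -128)), U)) = Mul(-1, Add(Add(139, Mul(-1, -128)), Mul(Pow(25, 2), Add(1, 25)))) = Mul(-1, Add(Add(139, 128), Mul(625, 26))) = Mul(-1, Add(267, 16250)) = Mul(-1, 16517) = -16517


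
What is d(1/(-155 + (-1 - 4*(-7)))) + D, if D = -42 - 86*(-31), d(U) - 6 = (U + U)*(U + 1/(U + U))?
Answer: 21553153/8192 ≈ 2631.0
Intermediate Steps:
d(U) = 6 + 2*U*(U + 1/(2*U)) (d(U) = 6 + (U + U)*(U + 1/(U + U)) = 6 + (2*U)*(U + 1/(2*U)) = 6 + 2*U*(U + 1/(2*U)))
D = 2624 (D = -42 + 2666 = 2624)
d(1/(-155 + (-1 - 4*(-7)))) + D = (7 + 2*(1/(-155 + (-1 - 4*(-7))))²) + 2624 = (7 + 2*(1/(-155 + (-1 + 28)))²) + 2624 = (7 + 2*(1/(-155 + 27))²) + 2624 = (7 + 2*(1/(-128))²) + 2624 = (7 + 2*(-1/128)²) + 2624 = (7 + 2*(1/16384)) + 2624 = (7 + 1/8192) + 2624 = 57345/8192 + 2624 = 21553153/8192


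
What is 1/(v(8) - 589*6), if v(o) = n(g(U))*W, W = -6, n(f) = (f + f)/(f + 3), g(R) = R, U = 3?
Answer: -1/3540 ≈ -0.00028249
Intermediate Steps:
n(f) = 2*f/(3 + f) (n(f) = (2*f)/(3 + f) = 2*f/(3 + f))
v(o) = -6 (v(o) = (2*3/(3 + 3))*(-6) = (2*3/6)*(-6) = (2*3*(⅙))*(-6) = 1*(-6) = -6)
1/(v(8) - 589*6) = 1/(-6 - 589*6) = 1/(-6 - 3534) = 1/(-3540) = -1/3540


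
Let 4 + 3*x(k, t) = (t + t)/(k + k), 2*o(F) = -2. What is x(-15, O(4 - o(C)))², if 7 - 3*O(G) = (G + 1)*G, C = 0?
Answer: 24649/18225 ≈ 1.3525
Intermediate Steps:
o(F) = -1 (o(F) = (½)*(-2) = -1)
O(G) = 7/3 - G*(1 + G)/3 (O(G) = 7/3 - (G + 1)*G/3 = 7/3 - (1 + G)*G/3 = 7/3 - G*(1 + G)/3)
x(k, t) = -4/3 + t/(3*k) (x(k, t) = -4/3 + ((t + t)/(k + k))/3 = -4/3 + ((2*t)/((2*k)))/3 = -4/3 + ((2*t)*(1/(2*k)))/3 = -4/3 + (t/k)/3 = -4/3 + t/(3*k))
x(-15, O(4 - o(C)))² = ((⅓)*((7/3 - (4 - 1*(-1))/3 - (4 - 1*(-1))²/3) - 4*(-15))/(-15))² = ((⅓)*(-1/15)*((7/3 - (4 + 1)/3 - (4 + 1)²/3) + 60))² = ((⅓)*(-1/15)*((7/3 - ⅓*5 - ⅓*5²) + 60))² = ((⅓)*(-1/15)*((7/3 - 5/3 - ⅓*25) + 60))² = ((⅓)*(-1/15)*((7/3 - 5/3 - 25/3) + 60))² = ((⅓)*(-1/15)*(-23/3 + 60))² = ((⅓)*(-1/15)*(157/3))² = (-157/135)² = 24649/18225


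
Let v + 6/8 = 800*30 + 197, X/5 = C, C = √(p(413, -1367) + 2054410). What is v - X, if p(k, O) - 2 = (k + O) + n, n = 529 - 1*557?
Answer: 96785/4 - 5*√2053430 ≈ 17031.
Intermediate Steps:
n = -28 (n = 529 - 557 = -28)
p(k, O) = -26 + O + k (p(k, O) = 2 + ((k + O) - 28) = 2 + ((O + k) - 28) = 2 + (-28 + O + k) = -26 + O + k)
C = √2053430 (C = √((-26 - 1367 + 413) + 2054410) = √(-980 + 2054410) = √2053430 ≈ 1433.0)
X = 5*√2053430 ≈ 7164.9
v = 96785/4 (v = -¾ + (800*30 + 197) = -¾ + (24000 + 197) = -¾ + 24197 = 96785/4 ≈ 24196.)
v - X = 96785/4 - 5*√2053430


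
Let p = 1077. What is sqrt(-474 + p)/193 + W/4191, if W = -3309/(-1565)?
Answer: 1103/2186305 + 3*sqrt(67)/193 ≈ 0.12774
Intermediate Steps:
W = 3309/1565 (W = -3309*(-1/1565) = 3309/1565 ≈ 2.1144)
sqrt(-474 + p)/193 + W/4191 = sqrt(-474 + 1077)/193 + (3309/1565)/4191 = sqrt(603)*(1/193) + (3309/1565)*(1/4191) = (3*sqrt(67))*(1/193) + 1103/2186305 = 3*sqrt(67)/193 + 1103/2186305 = 1103/2186305 + 3*sqrt(67)/193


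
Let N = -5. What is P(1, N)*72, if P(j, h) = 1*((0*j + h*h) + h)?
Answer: 1440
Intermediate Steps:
P(j, h) = h + h² (P(j, h) = 1*((0 + h²) + h) = 1*(h² + h) = 1*(h + h²) = h + h²)
P(1, N)*72 = -5*(1 - 5)*72 = -5*(-4)*72 = 20*72 = 1440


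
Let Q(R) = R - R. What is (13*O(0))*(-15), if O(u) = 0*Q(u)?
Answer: 0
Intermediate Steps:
Q(R) = 0
O(u) = 0 (O(u) = 0*0 = 0)
(13*O(0))*(-15) = (13*0)*(-15) = 0*(-15) = 0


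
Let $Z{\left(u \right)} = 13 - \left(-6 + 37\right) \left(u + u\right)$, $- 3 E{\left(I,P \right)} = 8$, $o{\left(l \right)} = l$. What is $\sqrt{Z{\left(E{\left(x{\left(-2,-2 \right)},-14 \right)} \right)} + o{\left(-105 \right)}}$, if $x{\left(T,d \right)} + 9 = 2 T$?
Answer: $\frac{2 \sqrt{165}}{3} \approx 8.5635$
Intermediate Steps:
$x{\left(T,d \right)} = -9 + 2 T$
$E{\left(I,P \right)} = - \frac{8}{3}$ ($E{\left(I,P \right)} = \left(- \frac{1}{3}\right) 8 = - \frac{8}{3}$)
$Z{\left(u \right)} = 13 - 62 u$ ($Z{\left(u \right)} = 13 - 31 \cdot 2 u = 13 - 62 u$)
$\sqrt{Z{\left(E{\left(x{\left(-2,-2 \right)},-14 \right)} \right)} + o{\left(-105 \right)}} = \sqrt{\left(13 - - \frac{496}{3}\right) - 105} = \sqrt{\left(13 + \frac{496}{3}\right) - 105} = \sqrt{\frac{535}{3} - 105} = \sqrt{\frac{220}{3}} = \frac{2 \sqrt{165}}{3}$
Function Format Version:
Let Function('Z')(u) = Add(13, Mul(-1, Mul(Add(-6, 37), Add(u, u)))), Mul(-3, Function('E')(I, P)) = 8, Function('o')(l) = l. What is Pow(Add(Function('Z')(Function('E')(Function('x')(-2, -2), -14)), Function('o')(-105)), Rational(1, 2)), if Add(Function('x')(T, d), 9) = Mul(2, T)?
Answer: Mul(Rational(2, 3), Pow(165, Rational(1, 2))) ≈ 8.5635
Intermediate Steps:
Function('x')(T, d) = Add(-9, Mul(2, T))
Function('E')(I, P) = Rational(-8, 3) (Function('E')(I, P) = Mul(Rational(-1, 3), 8) = Rational(-8, 3))
Function('Z')(u) = Add(13, Mul(-62, u)) (Function('Z')(u) = Add(13, Mul(-1, Mul(31, Mul(2, u)))) = Add(13, Mul(-1, Mul(62, u))) = Add(13, Mul(-62, u)))
Pow(Add(Function('Z')(Function('E')(Function('x')(-2, -2), -14)), Function('o')(-105)), Rational(1, 2)) = Pow(Add(Add(13, Mul(-62, Rational(-8, 3))), -105), Rational(1, 2)) = Pow(Add(Add(13, Rational(496, 3)), -105), Rational(1, 2)) = Pow(Add(Rational(535, 3), -105), Rational(1, 2)) = Pow(Rational(220, 3), Rational(1, 2)) = Mul(Rational(2, 3), Pow(165, Rational(1, 2)))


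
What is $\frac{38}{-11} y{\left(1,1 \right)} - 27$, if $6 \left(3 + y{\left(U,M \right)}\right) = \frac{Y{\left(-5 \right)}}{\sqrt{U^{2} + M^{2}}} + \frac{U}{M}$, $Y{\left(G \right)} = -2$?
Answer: $- \frac{568}{33} + \frac{19 \sqrt{2}}{33} \approx -16.398$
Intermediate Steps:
$y{\left(U,M \right)} = -3 - \frac{1}{3 \sqrt{M^{2} + U^{2}}} + \frac{U}{6 M}$ ($y{\left(U,M \right)} = -3 + \frac{- \frac{2}{\sqrt{U^{2} + M^{2}}} + \frac{U}{M}}{6} = -3 + \frac{- \frac{2}{\sqrt{M^{2} + U^{2}}} + \frac{U}{M}}{6} = -3 - \left(\frac{1}{3 \sqrt{M^{2} + U^{2}}} - \frac{U}{6 M}\right) = -3 - \frac{1}{3 \sqrt{M^{2} + U^{2}}} + \frac{U}{6 M}$)
$\frac{38}{-11} y{\left(1,1 \right)} - 27 = \frac{38}{-11} \left(-3 - \frac{1}{3 \sqrt{1^{2} + 1^{2}}} + \frac{1}{6} \cdot 1 \cdot 1^{-1}\right) - 27 = 38 \left(- \frac{1}{11}\right) \left(-3 - \frac{1}{3 \sqrt{1 + 1}} + \frac{1}{6} \cdot 1 \cdot 1\right) - 27 = - \frac{38 \left(-3 - \frac{1}{3 \sqrt{2}} + \frac{1}{6}\right)}{11} - 27 = - \frac{38 \left(-3 - \frac{\frac{1}{2} \sqrt{2}}{3} + \frac{1}{6}\right)}{11} - 27 = - \frac{38 \left(-3 - \frac{\sqrt{2}}{6} + \frac{1}{6}\right)}{11} - 27 = - \frac{38 \left(- \frac{17}{6} - \frac{\sqrt{2}}{6}\right)}{11} - 27 = \left(\frac{323}{33} + \frac{19 \sqrt{2}}{33}\right) - 27 = - \frac{568}{33} + \frac{19 \sqrt{2}}{33}$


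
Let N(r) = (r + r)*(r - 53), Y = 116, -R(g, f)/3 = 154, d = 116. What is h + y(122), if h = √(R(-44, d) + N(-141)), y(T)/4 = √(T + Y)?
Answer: √54246 + 4*√238 ≈ 294.62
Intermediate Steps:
R(g, f) = -462 (R(g, f) = -3*154 = -462)
y(T) = 4*√(116 + T) (y(T) = 4*√(T + 116) = 4*√(116 + T))
N(r) = 2*r*(-53 + r) (N(r) = (2*r)*(-53 + r) = 2*r*(-53 + r))
h = √54246 (h = √(-462 + 2*(-141)*(-53 - 141)) = √(-462 + 2*(-141)*(-194)) = √(-462 + 54708) = √54246 ≈ 232.91)
h + y(122) = √54246 + 4*√(116 + 122) = √54246 + 4*√238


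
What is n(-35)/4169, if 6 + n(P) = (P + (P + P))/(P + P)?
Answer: -9/8338 ≈ -0.0010794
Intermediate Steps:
n(P) = -9/2 (n(P) = -6 + (P + (P + P))/(P + P) = -6 + (P + 2*P)/((2*P)) = -6 + (3*P)*(1/(2*P)) = -6 + 3/2 = -9/2)
n(-35)/4169 = -9/2/4169 = -9/2*1/4169 = -9/8338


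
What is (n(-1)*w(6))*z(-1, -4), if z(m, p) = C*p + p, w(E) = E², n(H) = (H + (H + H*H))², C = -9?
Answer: 1152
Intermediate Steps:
n(H) = (H² + 2*H)² (n(H) = (H + (H + H²))² = (H² + 2*H)²)
z(m, p) = -8*p (z(m, p) = -9*p + p = -8*p)
(n(-1)*w(6))*z(-1, -4) = (((-1)²*(2 - 1)²)*6²)*(-8*(-4)) = ((1*1²)*36)*32 = ((1*1)*36)*32 = (1*36)*32 = 36*32 = 1152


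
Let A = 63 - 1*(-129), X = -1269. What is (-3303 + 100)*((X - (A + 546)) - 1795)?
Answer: 12177806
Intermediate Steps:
A = 192 (A = 63 + 129 = 192)
(-3303 + 100)*((X - (A + 546)) - 1795) = (-3303 + 100)*((-1269 - (192 + 546)) - 1795) = -3203*((-1269 - 1*738) - 1795) = -3203*((-1269 - 738) - 1795) = -3203*(-2007 - 1795) = -3203*(-3802) = 12177806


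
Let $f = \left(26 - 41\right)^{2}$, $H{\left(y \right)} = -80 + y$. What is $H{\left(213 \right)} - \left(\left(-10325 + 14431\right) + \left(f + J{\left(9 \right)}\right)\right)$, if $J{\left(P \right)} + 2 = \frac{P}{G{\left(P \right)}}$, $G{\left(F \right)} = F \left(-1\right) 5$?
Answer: $- \frac{20979}{5} \approx -4195.8$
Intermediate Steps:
$G{\left(F \right)} = - 5 F$ ($G{\left(F \right)} = - F 5 = - 5 F$)
$J{\left(P \right)} = - \frac{11}{5}$ ($J{\left(P \right)} = -2 + \frac{P}{\left(-5\right) P} = -2 + P \left(- \frac{1}{5 P}\right) = -2 - \frac{1}{5} = - \frac{11}{5}$)
$f = 225$ ($f = \left(-15\right)^{2} = 225$)
$H{\left(213 \right)} - \left(\left(-10325 + 14431\right) + \left(f + J{\left(9 \right)}\right)\right) = \left(-80 + 213\right) - \left(\left(-10325 + 14431\right) + \left(225 - \frac{11}{5}\right)\right) = 133 - \left(4106 + \frac{1114}{5}\right) = 133 - \frac{21644}{5} = - \frac{20979}{5}$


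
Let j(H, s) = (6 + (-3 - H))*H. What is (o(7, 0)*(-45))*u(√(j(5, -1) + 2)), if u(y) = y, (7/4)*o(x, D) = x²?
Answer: -2520*I*√2 ≈ -3563.8*I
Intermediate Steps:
j(H, s) = H*(3 - H) (j(H, s) = (3 - H)*H = H*(3 - H))
o(x, D) = 4*x²/7
(o(7, 0)*(-45))*u(√(j(5, -1) + 2)) = (((4/7)*7²)*(-45))*√(5*(3 - 1*5) + 2) = (((4/7)*49)*(-45))*√(5*(3 - 5) + 2) = (28*(-45))*√(5*(-2) + 2) = -1260*√(-10 + 2) = -2520*I*√2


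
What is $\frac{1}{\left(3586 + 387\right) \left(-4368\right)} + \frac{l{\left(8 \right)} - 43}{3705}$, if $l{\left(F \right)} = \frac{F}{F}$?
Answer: $- \frac{18689087}{1648636080} \approx -0.011336$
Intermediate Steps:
$l{\left(F \right)} = 1$
$\frac{1}{\left(3586 + 387\right) \left(-4368\right)} + \frac{l{\left(8 \right)} - 43}{3705} = \frac{1}{\left(3586 + 387\right) \left(-4368\right)} + \frac{1 - 43}{3705} = \frac{1}{3973} \left(- \frac{1}{4368}\right) - \frac{14}{1235} = - \frac{1}{17354064} - \frac{14}{1235} = - \frac{18689087}{1648636080}$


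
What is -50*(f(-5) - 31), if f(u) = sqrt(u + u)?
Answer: 1550 - 50*I*sqrt(10) ≈ 1550.0 - 158.11*I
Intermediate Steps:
f(u) = sqrt(2)*sqrt(u) (f(u) = sqrt(2*u) = sqrt(2)*sqrt(u))
-50*(f(-5) - 31) = -50*(sqrt(2)*sqrt(-5) - 31) = -50*(sqrt(2)*(I*sqrt(5)) - 31) = -50*(I*sqrt(10) - 31) = -50*(-31 + I*sqrt(10)) = 1550 - 50*I*sqrt(10)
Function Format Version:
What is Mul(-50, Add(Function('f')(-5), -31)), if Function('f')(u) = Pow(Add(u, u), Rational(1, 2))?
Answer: Add(1550, Mul(-50, I, Pow(10, Rational(1, 2)))) ≈ Add(1550.0, Mul(-158.11, I))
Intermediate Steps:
Function('f')(u) = Mul(Pow(2, Rational(1, 2)), Pow(u, Rational(1, 2))) (Function('f')(u) = Pow(Mul(2, u), Rational(1, 2)) = Mul(Pow(2, Rational(1, 2)), Pow(u, Rational(1, 2))))
Mul(-50, Add(Function('f')(-5), -31)) = Mul(-50, Add(Mul(Pow(2, Rational(1, 2)), Pow(-5, Rational(1, 2))), -31)) = Mul(-50, Add(Mul(Pow(2, Rational(1, 2)), Mul(I, Pow(5, Rational(1, 2)))), -31)) = Mul(-50, Add(Mul(I, Pow(10, Rational(1, 2))), -31)) = Mul(-50, Add(-31, Mul(I, Pow(10, Rational(1, 2))))) = Add(1550, Mul(-50, I, Pow(10, Rational(1, 2))))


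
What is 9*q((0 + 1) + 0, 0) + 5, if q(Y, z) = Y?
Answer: 14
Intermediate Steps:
9*q((0 + 1) + 0, 0) + 5 = 9*((0 + 1) + 0) + 5 = 9*(1 + 0) + 5 = 9*1 + 5 = 9 + 5 = 14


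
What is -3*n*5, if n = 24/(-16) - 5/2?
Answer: 60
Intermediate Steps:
n = -4 (n = 24*(-1/16) - 5*1/2 = -3/2 - 5/2 = -4)
-3*n*5 = -3*(-4)*5 = 12*5 = 60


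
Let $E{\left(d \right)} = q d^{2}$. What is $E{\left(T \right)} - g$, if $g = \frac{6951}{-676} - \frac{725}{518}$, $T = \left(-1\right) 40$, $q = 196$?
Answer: $\frac{54908387759}{175084} \approx 3.1361 \cdot 10^{5}$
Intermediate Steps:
$T = -40$
$E{\left(d \right)} = 196 d^{2}$
$g = - \frac{2045359}{175084}$ ($g = 6951 \left(- \frac{1}{676}\right) - \frac{725}{518} = - \frac{6951}{676} - \frac{725}{518} = - \frac{2045359}{175084} \approx -11.682$)
$E{\left(T \right)} - g = 196 \left(-40\right)^{2} - - \frac{2045359}{175084} = 196 \cdot 1600 + \frac{2045359}{175084} = 313600 + \frac{2045359}{175084} = \frac{54908387759}{175084}$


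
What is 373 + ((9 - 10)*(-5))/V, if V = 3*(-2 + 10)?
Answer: 8957/24 ≈ 373.21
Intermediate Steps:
V = 24 (V = 3*8 = 24)
373 + ((9 - 10)*(-5))/V = 373 + ((9 - 10)*(-5))/24 = 373 - 1*(-5)*(1/24) = 373 + 5*(1/24) = 373 + 5/24 = 8957/24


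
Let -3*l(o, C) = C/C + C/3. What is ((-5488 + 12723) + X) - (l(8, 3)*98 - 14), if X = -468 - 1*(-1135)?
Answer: 23944/3 ≈ 7981.3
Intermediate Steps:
X = 667 (X = -468 + 1135 = 667)
l(o, C) = -1/3 - C/9 (l(o, C) = -(C/C + C/3)/3 = -(1 + C*(1/3))/3 = -(1 + C/3)/3 = -1/3 - C/9)
((-5488 + 12723) + X) - (l(8, 3)*98 - 14) = ((-5488 + 12723) + 667) - ((-1/3 - 1/9*3)*98 - 14) = (7235 + 667) - ((-1/3 - 1/3)*98 - 14) = 7902 - (-2/3*98 - 14) = 7902 - (-196/3 - 14) = 7902 - 1*(-238/3) = 7902 + 238/3 = 23944/3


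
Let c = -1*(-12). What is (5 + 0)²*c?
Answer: 300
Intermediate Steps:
c = 12
(5 + 0)²*c = (5 + 0)²*12 = 5²*12 = 25*12 = 300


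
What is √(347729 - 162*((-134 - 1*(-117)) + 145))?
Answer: √326993 ≈ 571.83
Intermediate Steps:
√(347729 - 162*((-134 - 1*(-117)) + 145)) = √(347729 - 162*((-134 + 117) + 145)) = √(347729 - 162*(-17 + 145)) = √(347729 - 162*128) = √(347729 - 20736) = √326993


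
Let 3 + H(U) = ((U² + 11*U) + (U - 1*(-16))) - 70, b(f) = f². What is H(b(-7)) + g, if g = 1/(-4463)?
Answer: 13085515/4463 ≈ 2932.0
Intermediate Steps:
H(U) = -57 + U² + 12*U (H(U) = -3 + (((U² + 11*U) + (U - 1*(-16))) - 70) = -3 + (((U² + 11*U) + (U + 16)) - 70) = -3 + (((U² + 11*U) + (16 + U)) - 70) = -3 + ((16 + U² + 12*U) - 70) = -3 + (-54 + U² + 12*U) = -57 + U² + 12*U)
g = -1/4463 ≈ -0.00022406
H(b(-7)) + g = (-57 + ((-7)²)² + 12*(-7)²) - 1/4463 = (-57 + 49² + 12*49) - 1/4463 = (-57 + 2401 + 588) - 1/4463 = 2932 - 1/4463 = 13085515/4463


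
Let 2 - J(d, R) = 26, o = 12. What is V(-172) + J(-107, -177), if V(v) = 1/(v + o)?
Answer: -3841/160 ≈ -24.006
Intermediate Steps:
J(d, R) = -24 (J(d, R) = 2 - 1*26 = 2 - 26 = -24)
V(v) = 1/(12 + v) (V(v) = 1/(v + 12) = 1/(12 + v))
V(-172) + J(-107, -177) = 1/(12 - 172) - 24 = 1/(-160) - 24 = -1/160 - 24 = -3841/160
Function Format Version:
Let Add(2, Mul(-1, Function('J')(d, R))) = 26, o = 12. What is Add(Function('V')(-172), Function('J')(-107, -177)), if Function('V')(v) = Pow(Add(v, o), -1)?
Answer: Rational(-3841, 160) ≈ -24.006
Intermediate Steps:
Function('J')(d, R) = -24 (Function('J')(d, R) = Add(2, Mul(-1, 26)) = Add(2, -26) = -24)
Function('V')(v) = Pow(Add(12, v), -1) (Function('V')(v) = Pow(Add(v, 12), -1) = Pow(Add(12, v), -1))
Add(Function('V')(-172), Function('J')(-107, -177)) = Add(Pow(Add(12, -172), -1), -24) = Add(Pow(-160, -1), -24) = Add(Rational(-1, 160), -24) = Rational(-3841, 160)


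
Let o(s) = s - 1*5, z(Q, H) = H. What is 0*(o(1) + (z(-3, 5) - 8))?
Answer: 0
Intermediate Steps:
o(s) = -5 + s (o(s) = s - 5 = -5 + s)
0*(o(1) + (z(-3, 5) - 8)) = 0*((-5 + 1) + (5 - 8)) = 0*(-4 - 3) = 0*(-7) = 0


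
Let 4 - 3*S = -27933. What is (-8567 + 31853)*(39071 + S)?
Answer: 1126654300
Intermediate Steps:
S = 27937/3 (S = 4/3 - ⅓*(-27933) = 4/3 + 9311 = 27937/3 ≈ 9312.3)
(-8567 + 31853)*(39071 + S) = (-8567 + 31853)*(39071 + 27937/3) = 23286*(145150/3) = 1126654300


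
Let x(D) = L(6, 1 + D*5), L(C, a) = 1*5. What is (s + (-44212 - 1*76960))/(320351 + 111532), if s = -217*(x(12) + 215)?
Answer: -18768/47987 ≈ -0.39111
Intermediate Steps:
L(C, a) = 5
x(D) = 5
s = -47740 (s = -217*(5 + 215) = -217*220 = -47740)
(s + (-44212 - 1*76960))/(320351 + 111532) = (-47740 + (-44212 - 1*76960))/(320351 + 111532) = (-47740 + (-44212 - 76960))/431883 = (-47740 - 121172)*(1/431883) = -168912*1/431883 = -18768/47987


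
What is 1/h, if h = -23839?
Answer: -1/23839 ≈ -4.1948e-5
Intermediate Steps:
1/h = 1/(-23839) = -1/23839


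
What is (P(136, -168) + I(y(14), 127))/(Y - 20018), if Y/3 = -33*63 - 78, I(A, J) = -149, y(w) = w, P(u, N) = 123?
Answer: 26/26489 ≈ 0.00098154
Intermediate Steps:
Y = -6471 (Y = 3*(-33*63 - 78) = 3*(-2079 - 78) = 3*(-2157) = -6471)
(P(136, -168) + I(y(14), 127))/(Y - 20018) = (123 - 149)/(-6471 - 20018) = -26/(-26489) = -26*(-1/26489) = 26/26489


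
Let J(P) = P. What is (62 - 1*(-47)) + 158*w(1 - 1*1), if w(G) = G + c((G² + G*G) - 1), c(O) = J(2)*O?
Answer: -207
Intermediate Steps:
c(O) = 2*O
w(G) = -2 + G + 4*G² (w(G) = G + 2*((G² + G*G) - 1) = G + 2*((G² + G²) - 1) = G + 2*(2*G² - 1) = G + 2*(-1 + 2*G²) = G + (-2 + 4*G²) = -2 + G + 4*G²)
(62 - 1*(-47)) + 158*w(1 - 1*1) = (62 - 1*(-47)) + 158*(-2 + (1 - 1*1) + 4*(1 - 1*1)²) = (62 + 47) + 158*(-2 + (1 - 1) + 4*(1 - 1)²) = 109 + 158*(-2 + 0 + 4*0²) = 109 + 158*(-2 + 0 + 4*0) = 109 + 158*(-2 + 0 + 0) = 109 + 158*(-2) = 109 - 316 = -207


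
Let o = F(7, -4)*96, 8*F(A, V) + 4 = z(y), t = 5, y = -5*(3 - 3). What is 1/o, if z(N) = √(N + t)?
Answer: -1/33 - √5/132 ≈ -0.047243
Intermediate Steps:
y = 0 (y = -5*0 = 0)
z(N) = √(5 + N) (z(N) = √(N + 5) = √(5 + N))
F(A, V) = -½ + √5/8 (F(A, V) = -½ + √(5 + 0)/8 = -½ + √5/8)
o = -48 + 12*√5 (o = (-½ + √5/8)*96 = -48 + 12*√5 ≈ -21.167)
1/o = 1/(-48 + 12*√5)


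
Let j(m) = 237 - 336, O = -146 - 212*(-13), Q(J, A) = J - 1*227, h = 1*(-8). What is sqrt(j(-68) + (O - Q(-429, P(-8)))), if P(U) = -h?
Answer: sqrt(3167) ≈ 56.276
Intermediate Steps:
h = -8
P(U) = 8 (P(U) = -1*(-8) = 8)
Q(J, A) = -227 + J (Q(J, A) = J - 227 = -227 + J)
O = 2610 (O = -146 + 2756 = 2610)
j(m) = -99
sqrt(j(-68) + (O - Q(-429, P(-8)))) = sqrt(-99 + (2610 - (-227 - 429))) = sqrt(-99 + (2610 - 1*(-656))) = sqrt(-99 + (2610 + 656)) = sqrt(-99 + 3266) = sqrt(3167)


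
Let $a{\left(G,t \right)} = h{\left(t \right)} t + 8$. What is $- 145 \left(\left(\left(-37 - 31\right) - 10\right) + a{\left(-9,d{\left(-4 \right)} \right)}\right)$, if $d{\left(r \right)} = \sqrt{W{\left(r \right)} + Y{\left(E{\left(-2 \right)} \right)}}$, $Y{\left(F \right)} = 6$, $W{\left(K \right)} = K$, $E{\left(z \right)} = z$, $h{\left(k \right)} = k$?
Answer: $9860$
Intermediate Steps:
$d{\left(r \right)} = \sqrt{6 + r}$ ($d{\left(r \right)} = \sqrt{r + 6} = \sqrt{6 + r}$)
$a{\left(G,t \right)} = 8 + t^{2}$ ($a{\left(G,t \right)} = t t + 8 = t^{2} + 8 = 8 + t^{2}$)
$- 145 \left(\left(\left(-37 - 31\right) - 10\right) + a{\left(-9,d{\left(-4 \right)} \right)}\right) = - 145 \left(\left(\left(-37 - 31\right) - 10\right) + \left(8 + \left(\sqrt{6 - 4}\right)^{2}\right)\right) = - 145 \left(\left(-68 - 10\right) + \left(8 + \left(\sqrt{2}\right)^{2}\right)\right) = - 145 \left(-78 + \left(8 + 2\right)\right) = - 145 \left(-78 + 10\right) = \left(-145\right) \left(-68\right) = 9860$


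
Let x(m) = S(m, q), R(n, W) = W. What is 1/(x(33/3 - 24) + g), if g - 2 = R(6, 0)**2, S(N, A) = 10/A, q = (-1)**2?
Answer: 1/12 ≈ 0.083333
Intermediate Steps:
q = 1
x(m) = 10 (x(m) = 10/1 = 10*1 = 10)
g = 2 (g = 2 + 0**2 = 2 + 0 = 2)
1/(x(33/3 - 24) + g) = 1/(10 + 2) = 1/12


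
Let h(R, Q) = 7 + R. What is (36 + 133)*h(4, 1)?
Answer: 1859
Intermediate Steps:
(36 + 133)*h(4, 1) = (36 + 133)*(7 + 4) = 169*11 = 1859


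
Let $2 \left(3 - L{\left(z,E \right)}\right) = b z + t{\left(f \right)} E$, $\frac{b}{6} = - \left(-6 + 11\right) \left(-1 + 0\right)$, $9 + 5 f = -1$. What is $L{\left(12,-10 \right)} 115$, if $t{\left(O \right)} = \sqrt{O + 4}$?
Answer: $-20355 + 575 \sqrt{2} \approx -19542.0$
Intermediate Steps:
$f = -2$ ($f = - \frac{9}{5} + \frac{1}{5} \left(-1\right) = - \frac{9}{5} - \frac{1}{5} = -2$)
$t{\left(O \right)} = \sqrt{4 + O}$
$b = 30$ ($b = 6 \left(- \left(-6 + 11\right) \left(-1 + 0\right)\right) = 6 \left(- 5 \left(-1\right)\right) = 6 \left(\left(-1\right) \left(-5\right)\right) = 6 \cdot 5 = 30$)
$L{\left(z,E \right)} = 3 - 15 z - \frac{E \sqrt{2}}{2}$ ($L{\left(z,E \right)} = 3 - \frac{30 z + \sqrt{4 - 2} E}{2} = 3 - \frac{30 z + \sqrt{2} E}{2} = 3 - \frac{30 z + E \sqrt{2}}{2} = 3 - \left(15 z + \frac{E \sqrt{2}}{2}\right) = 3 - 15 z - \frac{E \sqrt{2}}{2}$)
$L{\left(12,-10 \right)} 115 = \left(3 - 180 - - 5 \sqrt{2}\right) 115 = \left(3 - 180 + 5 \sqrt{2}\right) 115 = \left(-177 + 5 \sqrt{2}\right) 115 = -20355 + 575 \sqrt{2}$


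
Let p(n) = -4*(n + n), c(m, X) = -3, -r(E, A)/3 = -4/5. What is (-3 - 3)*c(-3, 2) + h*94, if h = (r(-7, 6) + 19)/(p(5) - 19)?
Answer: -4748/295 ≈ -16.095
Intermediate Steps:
r(E, A) = 12/5 (r(E, A) = -(-12)/5 = -3*(-4/5) = 12/5)
p(n) = -8*n
h = -107/295 (h = (12/5 + 19)/(-8*5 - 19) = 107/(5*(-40 - 19)) = (107/5)/(-59) = (107/5)*(-1/59) = -107/295 ≈ -0.36271)
(-3 - 3)*c(-3, 2) + h*94 = (-3 - 3)*(-3) - 107/295*94 = -6*(-3) - 10058/295 = 18 - 10058/295 = -4748/295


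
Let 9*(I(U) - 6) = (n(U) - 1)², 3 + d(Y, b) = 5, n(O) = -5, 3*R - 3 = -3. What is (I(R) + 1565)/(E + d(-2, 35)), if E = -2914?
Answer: -225/416 ≈ -0.54086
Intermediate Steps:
R = 0 (R = 1 + (⅓)*(-3) = 1 - 1 = 0)
d(Y, b) = 2 (d(Y, b) = -3 + 5 = 2)
I(U) = 10 (I(U) = 6 + (-5 - 1)²/9 = 6 + (⅑)*(-6)² = 6 + (⅑)*36 = 6 + 4 = 10)
(I(R) + 1565)/(E + d(-2, 35)) = (10 + 1565)/(-2914 + 2) = 1575/(-2912) = 1575*(-1/2912) = -225/416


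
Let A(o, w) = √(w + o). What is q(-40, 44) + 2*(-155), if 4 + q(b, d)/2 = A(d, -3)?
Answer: -318 + 2*√41 ≈ -305.19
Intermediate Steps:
A(o, w) = √(o + w)
q(b, d) = -8 + 2*√(-3 + d) (q(b, d) = -8 + 2*√(d - 3) = -8 + 2*√(-3 + d))
q(-40, 44) + 2*(-155) = (-8 + 2*√(-3 + 44)) + 2*(-155) = (-8 + 2*√41) - 310 = -318 + 2*√41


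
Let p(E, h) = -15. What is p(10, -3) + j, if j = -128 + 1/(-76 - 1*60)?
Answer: -19449/136 ≈ -143.01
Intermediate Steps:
j = -17409/136 (j = -128 + 1/(-76 - 60) = -128 + 1/(-136) = -128 - 1/136 = -17409/136 ≈ -128.01)
p(10, -3) + j = -15 - 17409/136 = -19449/136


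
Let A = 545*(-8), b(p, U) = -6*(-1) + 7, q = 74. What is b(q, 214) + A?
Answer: -4347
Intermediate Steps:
b(p, U) = 13 (b(p, U) = 6 + 7 = 13)
A = -4360
b(q, 214) + A = 13 - 4360 = -4347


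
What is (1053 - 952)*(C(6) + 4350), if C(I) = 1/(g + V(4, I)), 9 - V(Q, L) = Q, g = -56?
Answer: 22406749/51 ≈ 4.3935e+5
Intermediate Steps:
V(Q, L) = 9 - Q
C(I) = -1/51 (C(I) = 1/(-56 + (9 - 1*4)) = 1/(-56 + (9 - 4)) = 1/(-56 + 5) = 1/(-51) = -1/51)
(1053 - 952)*(C(6) + 4350) = (1053 - 952)*(-1/51 + 4350) = 101*(221849/51) = 22406749/51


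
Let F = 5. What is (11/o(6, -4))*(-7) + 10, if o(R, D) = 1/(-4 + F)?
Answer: -67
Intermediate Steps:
o(R, D) = 1 (o(R, D) = 1/(-4 + 5) = 1/1 = 1)
(11/o(6, -4))*(-7) + 10 = (11/1)*(-7) + 10 = (11*1)*(-7) + 10 = 11*(-7) + 10 = -77 + 10 = -67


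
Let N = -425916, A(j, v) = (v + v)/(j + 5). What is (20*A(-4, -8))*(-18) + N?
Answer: -420156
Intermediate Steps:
A(j, v) = 2*v/(5 + j) (A(j, v) = (2*v)/(5 + j) = 2*v/(5 + j))
(20*A(-4, -8))*(-18) + N = (20*(2*(-8)/(5 - 4)))*(-18) - 425916 = (20*(2*(-8)/1))*(-18) - 425916 = (20*(2*(-8)*1))*(-18) - 425916 = (20*(-16))*(-18) - 425916 = -320*(-18) - 425916 = 5760 - 425916 = -420156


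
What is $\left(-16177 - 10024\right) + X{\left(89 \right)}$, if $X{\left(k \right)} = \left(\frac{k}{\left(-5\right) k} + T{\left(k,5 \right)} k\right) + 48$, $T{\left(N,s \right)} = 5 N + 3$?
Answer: $\frac{68594}{5} \approx 13719.0$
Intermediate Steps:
$T{\left(N,s \right)} = 3 + 5 N$
$X{\left(k \right)} = \frac{239}{5} + k \left(3 + 5 k\right)$ ($X{\left(k \right)} = \left(\frac{k}{\left(-5\right) k} + \left(3 + 5 k\right) k\right) + 48 = \left(k \left(- \frac{1}{5 k}\right) + k \left(3 + 5 k\right)\right) + 48 = \left(- \frac{1}{5} + k \left(3 + 5 k\right)\right) + 48 = \frac{239}{5} + k \left(3 + 5 k\right)$)
$\left(-16177 - 10024\right) + X{\left(89 \right)} = \left(-16177 - 10024\right) + \left(\frac{239}{5} + 89 \left(3 + 5 \cdot 89\right)\right) = -26201 + \left(\frac{239}{5} + 89 \left(3 + 445\right)\right) = -26201 + \left(\frac{239}{5} + 89 \cdot 448\right) = -26201 + \left(\frac{239}{5} + 39872\right) = -26201 + \frac{199599}{5} = \frac{68594}{5}$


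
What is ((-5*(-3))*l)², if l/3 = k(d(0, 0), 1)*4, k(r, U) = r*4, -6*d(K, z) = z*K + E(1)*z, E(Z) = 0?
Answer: 0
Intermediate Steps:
d(K, z) = -K*z/6 (d(K, z) = -(z*K + 0*z)/6 = -(K*z + 0)/6 = -K*z/6)
k(r, U) = 4*r
l = 0 (l = 3*((4*(-⅙*0*0))*4) = 3*((4*0)*4) = 3*(0*4) = 3*0 = 0)
((-5*(-3))*l)² = (-5*(-3)*0)² = (15*0)² = 0² = 0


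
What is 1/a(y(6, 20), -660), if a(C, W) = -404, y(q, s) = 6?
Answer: -1/404 ≈ -0.0024752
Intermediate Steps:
1/a(y(6, 20), -660) = 1/(-404) = -1/404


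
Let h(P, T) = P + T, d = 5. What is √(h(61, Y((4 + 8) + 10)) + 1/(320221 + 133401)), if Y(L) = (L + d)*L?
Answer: √134781262322642/453622 ≈ 25.593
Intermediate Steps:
Y(L) = L*(5 + L) (Y(L) = (L + 5)*L = (5 + L)*L = L*(5 + L))
√(h(61, Y((4 + 8) + 10)) + 1/(320221 + 133401)) = √((61 + ((4 + 8) + 10)*(5 + ((4 + 8) + 10))) + 1/(320221 + 133401)) = √((61 + (12 + 10)*(5 + (12 + 10))) + 1/453622) = √((61 + 22*(5 + 22)) + 1/453622) = √((61 + 22*27) + 1/453622) = √((61 + 594) + 1/453622) = √(655 + 1/453622) = √(297122411/453622) = √134781262322642/453622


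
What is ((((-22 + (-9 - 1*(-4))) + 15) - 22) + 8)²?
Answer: 676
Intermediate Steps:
((((-22 + (-9 - 1*(-4))) + 15) - 22) + 8)² = ((((-22 + (-9 + 4)) + 15) - 22) + 8)² = ((((-22 - 5) + 15) - 22) + 8)² = (((-27 + 15) - 22) + 8)² = ((-12 - 22) + 8)² = (-34 + 8)² = (-26)² = 676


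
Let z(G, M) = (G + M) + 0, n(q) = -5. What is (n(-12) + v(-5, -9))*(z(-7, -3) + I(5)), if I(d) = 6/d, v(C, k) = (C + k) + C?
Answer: 1056/5 ≈ 211.20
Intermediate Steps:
v(C, k) = k + 2*C
z(G, M) = G + M
(n(-12) + v(-5, -9))*(z(-7, -3) + I(5)) = (-5 + (-9 + 2*(-5)))*((-7 - 3) + 6/5) = (-5 + (-9 - 10))*(-10 + 6*(⅕)) = (-5 - 19)*(-10 + 6/5) = -24*(-44/5) = 1056/5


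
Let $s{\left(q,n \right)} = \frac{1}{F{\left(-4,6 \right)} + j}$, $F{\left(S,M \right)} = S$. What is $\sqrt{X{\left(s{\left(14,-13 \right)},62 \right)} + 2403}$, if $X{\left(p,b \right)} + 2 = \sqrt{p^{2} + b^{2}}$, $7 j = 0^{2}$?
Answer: $\frac{\sqrt{9604 + \sqrt{61505}}}{2} \approx 49.629$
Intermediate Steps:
$j = 0$ ($j = \frac{0^{2}}{7} = \frac{1}{7} \cdot 0 = 0$)
$s{\left(q,n \right)} = - \frac{1}{4}$ ($s{\left(q,n \right)} = \frac{1}{-4 + 0} = \frac{1}{-4} = - \frac{1}{4}$)
$X{\left(p,b \right)} = -2 + \sqrt{b^{2} + p^{2}}$ ($X{\left(p,b \right)} = -2 + \sqrt{p^{2} + b^{2}} = -2 + \sqrt{b^{2} + p^{2}}$)
$\sqrt{X{\left(s{\left(14,-13 \right)},62 \right)} + 2403} = \sqrt{\left(-2 + \sqrt{62^{2} + \left(- \frac{1}{4}\right)^{2}}\right) + 2403} = \sqrt{\left(-2 + \sqrt{3844 + \frac{1}{16}}\right) + 2403} = \sqrt{\left(-2 + \sqrt{\frac{61505}{16}}\right) + 2403} = \sqrt{\left(-2 + \frac{\sqrt{61505}}{4}\right) + 2403} = \sqrt{2401 + \frac{\sqrt{61505}}{4}}$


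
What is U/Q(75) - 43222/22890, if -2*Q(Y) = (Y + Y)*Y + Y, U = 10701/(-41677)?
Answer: -679998313759/360129915075 ≈ -1.8882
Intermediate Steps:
U = -10701/41677 (U = 10701*(-1/41677) = -10701/41677 ≈ -0.25676)
Q(Y) = -Y² - Y/2 (Q(Y) = -((Y + Y)*Y + Y)/2 = -((2*Y)*Y + Y)/2 = -(2*Y² + Y)/2 = -(Y + 2*Y²)/2 = -Y² - Y/2)
U/Q(75) - 43222/22890 = -10701*(-1/(75*(½ + 75)))/41677 - 43222/22890 = -10701/(41677*((-1*75*151/2))) - 43222*1/22890 = -10701/(41677*(-11325/2)) - 21611/11445 = -10701/41677*(-2/11325) - 21611/11445 = 7134/157330675 - 21611/11445 = -679998313759/360129915075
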